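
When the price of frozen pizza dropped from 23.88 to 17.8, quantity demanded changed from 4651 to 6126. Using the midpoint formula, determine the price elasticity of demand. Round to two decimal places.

%ΔQ = (6126 − 4651)/[(4651 + 6126)/2] = 1475/5388.5 ≈ 0.2737.
%Δp = (17.8 − 23.88)/[(23.88 + 17.8)/2] = -6.08/20.84 ≈ -0.2917.
Arc elasticity E = %ΔQ/%Δp ≈ 0.2737/-0.2917 ≈ -0.94.
|E| < 1: demand is inelastic over this range.

-0.94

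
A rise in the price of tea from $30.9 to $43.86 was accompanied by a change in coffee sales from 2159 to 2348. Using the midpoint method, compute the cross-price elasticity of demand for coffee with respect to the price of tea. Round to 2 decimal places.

0.24

%ΔQ_x = (2348 − 2159)/[(2159+2348)/2] = 189/2253.5 ≈ 0.0839.
%ΔP_y = (43.86 − 30.9)/[(30.9+43.86)/2] ≈ 0.3467.
E_xy = 0.0839/0.3467 ≈ 0.24.
E_xy > 0, so coffee and tea are substitutes.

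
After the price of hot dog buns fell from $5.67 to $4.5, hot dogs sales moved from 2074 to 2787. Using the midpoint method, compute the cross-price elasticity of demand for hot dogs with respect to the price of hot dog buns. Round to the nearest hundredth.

-1.27

%ΔQ_x = (2787 − 2074)/[(2074+2787)/2] = 713/2430.5 ≈ 0.2934.
%ΔP_y = (4.5 − 5.67)/[(5.67+4.5)/2] ≈ -0.2301.
E_xy = 0.2934/-0.2301 ≈ -1.27.
E_xy < 0, so hot dogs and hot dog buns are complements.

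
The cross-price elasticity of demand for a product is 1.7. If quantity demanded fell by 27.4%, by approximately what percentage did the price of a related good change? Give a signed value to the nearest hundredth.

%ΔQ ≈ E × %ΔP_y ⇒ %ΔP_y = %ΔQ / E = (-27.4%)/(1.7) ≈ -16.12%.

-16.12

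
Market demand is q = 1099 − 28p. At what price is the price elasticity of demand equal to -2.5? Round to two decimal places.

Set −bp/(a − bp) = −2.5 ⇒ bp = 2.5(a − bp) ⇒ bp(1+2.5) = 2.5·a.
p = 2.5·1099/(28·3.5) ≈ 28.04.

28.04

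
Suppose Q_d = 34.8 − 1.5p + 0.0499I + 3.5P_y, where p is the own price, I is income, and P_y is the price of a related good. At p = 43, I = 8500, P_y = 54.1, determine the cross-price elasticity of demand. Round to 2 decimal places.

0.32

First evaluate Q_d: 34.8 − 1.5(43) + 0.0499(8500) + 3.5(54.1) = 34.8 − 64.5 + 424.15 + 189.35 = 583.8.
∂Q_d/∂P_y = +3.5, so E_xy = 3.5·(54.1/583.8) ≈ 0.32.
E_xy > 0: the goods are substitutes.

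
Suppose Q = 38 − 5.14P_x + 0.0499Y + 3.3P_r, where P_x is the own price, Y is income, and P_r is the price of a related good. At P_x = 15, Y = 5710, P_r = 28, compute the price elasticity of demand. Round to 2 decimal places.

Q = 38 − 5.14(15) + 0.0499(5710) + 3.3(28) = 38 − 77.1 + 284.929 + 92.4 = 338.229.
∂Q/∂P_x = −5.14, so E_p = (−5.14)·(15/338.229) ≈ -0.23.
|E_p| < 1: demand is inelastic.

-0.23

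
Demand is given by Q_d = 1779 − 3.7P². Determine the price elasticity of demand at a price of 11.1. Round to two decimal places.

At P = 11.1, Q_d = 1323.123.
dQ_d/dP = −2·3.7·P = −82.14.
Point elasticity E = (dQ_d/dP)·(P/Q_d) = -82.14 × 11.1/1323.123 ≈ -0.69.
|E| < 1, so demand is inelastic at this price.

-0.69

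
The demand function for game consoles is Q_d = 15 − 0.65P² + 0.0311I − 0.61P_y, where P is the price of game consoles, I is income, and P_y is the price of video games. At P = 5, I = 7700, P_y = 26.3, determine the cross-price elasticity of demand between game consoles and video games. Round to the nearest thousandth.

Q_d = 15 − 0.65(5)² + 0.0311(7700) − 0.61(26.3) = 15 − 16.25 + 239.47 − 16.043 = 222.177.
∂Q_d/∂P_y = −0.61, so E_xy = -0.61·(26.3/222.177) ≈ -0.072.
E_xy < 0: the goods are complements.

-0.072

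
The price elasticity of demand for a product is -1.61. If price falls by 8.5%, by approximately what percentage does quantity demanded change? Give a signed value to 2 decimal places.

%ΔQ ≈ E × %ΔP = (-1.61) × (-8.5%) ≈ 13.69%.

13.69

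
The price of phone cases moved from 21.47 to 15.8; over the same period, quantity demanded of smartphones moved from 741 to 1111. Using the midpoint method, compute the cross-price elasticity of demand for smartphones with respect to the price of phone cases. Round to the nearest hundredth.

-1.31

%ΔQ_x = (1111 − 741)/[(741+1111)/2] = 370/926 ≈ 0.3996.
%ΔP_y = (15.8 − 21.47)/[(21.47+15.8)/2] ≈ -0.3043.
E_xy = 0.3996/-0.3043 ≈ -1.31.
E_xy < 0, so smartphones and phone cases are complements.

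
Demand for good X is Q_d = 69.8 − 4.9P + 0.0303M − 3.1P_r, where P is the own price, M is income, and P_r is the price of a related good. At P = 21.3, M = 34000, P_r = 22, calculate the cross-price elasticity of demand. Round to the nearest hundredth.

Evaluating quantity at (P, M, P_r) gives Q_d = 69.8 − 4.9(21.3) + 0.0303(34000) − 3.1(22) = 69.8 − 104.37 + 1030.2 − 68.2 = 927.43.
∂Q_d/∂P_r = −3.1, so E_xy = -3.1·(22/927.43) ≈ -0.07.
E_xy < 0: the goods are complements.

-0.07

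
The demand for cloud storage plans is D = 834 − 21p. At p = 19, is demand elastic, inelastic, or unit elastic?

inelastic

At p = 19, D = 435.
dD/dp = −21.
Point elasticity E = (dD/dp)·(p/D) = -21 × 19/435 ≈ -0.917.
|E| ≈ 0.917 < 1, so demand is inelastic.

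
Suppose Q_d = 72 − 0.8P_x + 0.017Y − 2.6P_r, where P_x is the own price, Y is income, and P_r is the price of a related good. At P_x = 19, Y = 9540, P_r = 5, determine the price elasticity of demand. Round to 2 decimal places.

At the given point, Q_d = 72 − 0.8(19) + 0.017(9540) − 2.6(5) = 72 − 15.2 + 162.18 − 13 = 205.98.
∂Q_d/∂P_x = −0.8, so E_p = (−0.8)·(19/205.98) ≈ -0.07.
|E_p| < 1: demand is inelastic.

-0.07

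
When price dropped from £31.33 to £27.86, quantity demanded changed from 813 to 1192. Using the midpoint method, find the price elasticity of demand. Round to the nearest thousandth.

%ΔQ = (1192 − 813)/[(813 + 1192)/2] = 379/1002.5 ≈ 0.3781.
%Δp = (27.86 − 31.33)/[(31.33 + 27.86)/2] = -3.47/29.595 ≈ -0.1172.
Arc elasticity E = %ΔQ/%Δp ≈ 0.3781/-0.1172 ≈ -3.224.
|E| > 1: demand is elastic over this range.

-3.224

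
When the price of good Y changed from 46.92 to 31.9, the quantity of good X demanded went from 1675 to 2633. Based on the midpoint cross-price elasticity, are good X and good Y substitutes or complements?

complements

%ΔQ_x = (2633 − 1675)/[(1675+2633)/2] = 958/2154 ≈ 0.4448.
%ΔP_y = (31.9 − 46.92)/[(46.92+31.9)/2] ≈ -0.3811.
E_xy = 0.4448/-0.3811 ≈ -1.167.
E_xy < 0, so the goods are complements.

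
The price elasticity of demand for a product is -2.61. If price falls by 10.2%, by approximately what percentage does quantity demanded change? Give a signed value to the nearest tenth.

26.6

%ΔQ ≈ E × %ΔP = (-2.61) × (-10.2%) ≈ 26.6%.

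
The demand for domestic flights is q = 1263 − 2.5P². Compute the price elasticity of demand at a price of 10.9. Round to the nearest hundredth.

At P = 10.9, q = 965.975.
dq/dP = −2·2.5·P = −54.5.
Point elasticity E = (dq/dP)·(P/q) = -54.5 × 10.9/965.975 ≈ -0.61.
|E| < 1, so demand is inelastic at this price.

-0.61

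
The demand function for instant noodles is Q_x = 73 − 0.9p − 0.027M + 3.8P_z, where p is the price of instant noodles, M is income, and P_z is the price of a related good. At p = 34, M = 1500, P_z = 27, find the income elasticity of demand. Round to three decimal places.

-0.388

First evaluate Q_x: 73 − 0.9(34) − 0.027(1500) + 3.8(27) = 73 − 30.6 − 40.5 + 102.6 = 104.5.
∂Q_x/∂M = −0.027, so E_I = -0.027·(1500/104.5) ≈ -0.388.
E_I < 0: inferior good.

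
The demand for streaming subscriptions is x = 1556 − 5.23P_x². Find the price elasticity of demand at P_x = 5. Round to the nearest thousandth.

At P_x = 5, x = 1425.25.
dx/dP_x = −2·5.23·P_x = −52.3.
Point elasticity E = (dx/dP_x)·(P_x/x) = -52.3 × 5/1425.25 ≈ -0.183.
|E| < 1, so demand is inelastic at this price.

-0.183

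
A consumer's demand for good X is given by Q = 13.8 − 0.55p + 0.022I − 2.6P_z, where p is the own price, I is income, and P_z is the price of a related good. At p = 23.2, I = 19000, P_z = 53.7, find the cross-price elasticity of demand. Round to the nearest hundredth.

Q = 13.8 − 0.55(23.2) + 0.022(19000) − 2.6(53.7) = 13.8 − 12.76 + 418 − 139.62 = 279.42.
∂Q/∂P_z = −2.6, so E_xy = -2.6·(53.7/279.42) ≈ -0.50.
E_xy < 0: the goods are complements.

-0.50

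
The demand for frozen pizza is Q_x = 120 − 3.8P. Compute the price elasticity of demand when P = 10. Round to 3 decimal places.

At P = 10, Q_x = 82.
dQ_x/dP = −3.8.
Point elasticity E = (dQ_x/dP)·(P/Q_x) = -3.8 × 10/82 ≈ -0.463.
|E| < 1, so demand is inelastic at this price.

-0.463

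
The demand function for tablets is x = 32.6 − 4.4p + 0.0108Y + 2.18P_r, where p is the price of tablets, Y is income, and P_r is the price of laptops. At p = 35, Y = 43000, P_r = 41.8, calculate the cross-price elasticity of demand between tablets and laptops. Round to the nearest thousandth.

Substituting, x = 32.6 − 4.4(35) + 0.0108(43000) + 2.18(41.8) = 32.6 − 154 + 464.4 + 91.124 = 434.124.
∂x/∂P_r = +2.18, so E_xy = 2.18·(41.8/434.124) ≈ 0.210.
E_xy > 0: the goods are substitutes.

0.210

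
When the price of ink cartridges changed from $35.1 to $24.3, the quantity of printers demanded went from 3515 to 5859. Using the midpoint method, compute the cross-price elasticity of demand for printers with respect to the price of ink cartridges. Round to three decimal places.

%ΔQ_x = (5859 − 3515)/[(3515+5859)/2] = 2344/4687 ≈ 0.5001.
%ΔP_y = (24.3 − 35.1)/[(35.1+24.3)/2] ≈ -0.3636.
E_xy = 0.5001/-0.3636 ≈ -1.375.
E_xy < 0, so printers and ink cartridges are complements.

-1.375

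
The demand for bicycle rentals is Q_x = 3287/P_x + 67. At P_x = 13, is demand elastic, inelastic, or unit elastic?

inelastic

At P_x = 13, Q_x = 319.8462.
dQ_x/dP_x = −3287/P_x² = −19.4497.
Point elasticity E = (dQ_x/dP_x)·(P_x/Q_x) = -19.4497 × 13/319.8462 ≈ -0.791.
|E| ≈ 0.791 < 1, so demand is inelastic.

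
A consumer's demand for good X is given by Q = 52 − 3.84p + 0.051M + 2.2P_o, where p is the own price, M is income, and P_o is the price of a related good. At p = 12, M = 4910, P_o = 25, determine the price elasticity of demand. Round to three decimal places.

Q = 52 − 3.84(12) + 0.051(4910) + 2.2(25) = 52 − 46.08 + 250.41 + 55 = 311.33.
∂Q/∂p = −3.84, so E_p = (−3.84)·(12/311.33) ≈ -0.148.
|E_p| < 1: demand is inelastic.

-0.148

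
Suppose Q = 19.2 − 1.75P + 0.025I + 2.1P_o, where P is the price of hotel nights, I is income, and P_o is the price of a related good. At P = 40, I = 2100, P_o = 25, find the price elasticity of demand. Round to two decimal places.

-1.29

First evaluate Q: 19.2 − 1.75(40) + 0.025(2100) + 2.1(25) = 19.2 − 70 + 52.5 + 52.5 = 54.2.
∂Q/∂P = −1.75, so E_p = (−1.75)·(40/54.2) ≈ -1.29.
|E_p| > 1: demand is elastic.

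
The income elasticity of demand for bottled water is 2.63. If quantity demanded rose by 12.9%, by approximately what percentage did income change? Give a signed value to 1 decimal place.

4.9

%ΔQ ≈ E × %ΔI ⇒ %ΔI = %ΔQ / E = (12.9%)/(2.63) ≈ 4.9%.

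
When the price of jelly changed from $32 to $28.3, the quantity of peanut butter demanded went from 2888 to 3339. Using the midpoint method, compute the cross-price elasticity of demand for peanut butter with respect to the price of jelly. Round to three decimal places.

-1.180

%ΔQ_x = (3339 − 2888)/[(2888+3339)/2] = 451/3113.5 ≈ 0.1449.
%ΔP_y = (28.3 − 32)/[(32+28.3)/2] ≈ -0.1227.
E_xy = 0.1449/-0.1227 ≈ -1.180.
E_xy < 0, so peanut butter and jelly are complements.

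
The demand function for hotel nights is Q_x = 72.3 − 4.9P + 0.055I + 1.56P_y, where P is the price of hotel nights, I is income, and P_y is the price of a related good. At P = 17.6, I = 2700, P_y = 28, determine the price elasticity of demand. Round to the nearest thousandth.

-0.484

At the given point, Q_x = 72.3 − 4.9(17.6) + 0.055(2700) + 1.56(28) = 72.3 − 86.24 + 148.5 + 43.68 = 178.24.
∂Q_x/∂P = −4.9, so E_p = (−4.9)·(17.6/178.24) ≈ -0.484.
|E_p| < 1: demand is inelastic.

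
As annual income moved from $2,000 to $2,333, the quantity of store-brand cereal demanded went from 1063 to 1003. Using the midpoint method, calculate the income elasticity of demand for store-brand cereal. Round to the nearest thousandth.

-0.378

%ΔQ = (1003 − 1063)/[(1063+1003)/2] = -60/1033 ≈ -0.0581.
%ΔY = (2,333 − 2,000)/[(2,000+2,333)/2] = 333/2166.5 ≈ 0.1537.
E_I = %ΔQ/%ΔY ≈ -0.378.
E_I < 0: inferior good.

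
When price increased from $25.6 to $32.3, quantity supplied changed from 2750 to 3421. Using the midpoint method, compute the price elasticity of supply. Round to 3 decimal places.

0.940

%Δq = (3421 − 2750)/[(2750 + 3421)/2] = 671/3085.5 ≈ 0.2175.
%ΔP = (32.3 − 25.6)/[(25.6 + 32.3)/2] = 6.7/28.95 ≈ 0.2314.
Arc elasticity E = %Δq/%ΔP ≈ 0.2175/0.2314 ≈ 0.940.
|E| < 1: supply is inelastic over this range.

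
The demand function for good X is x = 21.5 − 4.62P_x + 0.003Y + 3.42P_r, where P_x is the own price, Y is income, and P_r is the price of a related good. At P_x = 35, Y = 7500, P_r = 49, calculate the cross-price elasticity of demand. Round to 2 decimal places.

At the given point, x = 21.5 − 4.62(35) + 0.003(7500) + 3.42(49) = 21.5 − 161.7 + 22.5 + 167.58 = 49.88.
∂x/∂P_r = +3.42, so E_xy = 3.42·(49/49.88) ≈ 3.36.
E_xy > 0: the goods are substitutes.

3.36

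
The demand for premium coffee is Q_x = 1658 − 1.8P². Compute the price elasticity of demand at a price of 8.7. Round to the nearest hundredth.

At P = 8.7, Q_x = 1521.758.
dQ_x/dP = −2·1.8·P = −31.32.
Point elasticity E = (dQ_x/dP)·(P/Q_x) = -31.32 × 8.7/1521.758 ≈ -0.18.
|E| < 1, so demand is inelastic at this price.

-0.18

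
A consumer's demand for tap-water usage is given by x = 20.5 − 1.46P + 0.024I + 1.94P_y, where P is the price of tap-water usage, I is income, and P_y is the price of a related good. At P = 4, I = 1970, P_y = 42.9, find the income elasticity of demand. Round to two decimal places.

0.33

At the given point, x = 20.5 − 1.46(4) + 0.024(1970) + 1.94(42.9) = 20.5 − 5.84 + 47.28 + 83.226 = 145.166.
∂x/∂I = +0.024, so E_I = 0.024·(1970/145.166) ≈ 0.33.
E_I ∈ (0,1): normal good (necessity).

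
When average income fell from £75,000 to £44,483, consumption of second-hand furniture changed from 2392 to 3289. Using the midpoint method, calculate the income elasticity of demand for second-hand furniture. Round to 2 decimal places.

-0.62

%ΔQ = (3289 − 2392)/[(2392+3289)/2] = 897/2840.5 ≈ 0.3158.
%ΔM = (44,483 − 75,000)/[(75,000+44,483)/2] = -30517/59741.5 ≈ -0.5108.
E_I = %ΔQ/%ΔM ≈ -0.62.
E_I < 0: inferior good.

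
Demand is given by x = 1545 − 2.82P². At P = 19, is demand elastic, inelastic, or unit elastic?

elastic

At P = 19, x = 526.98.
dx/dP = −2·2.82·P = −107.16.
Point elasticity E = (dx/dP)·(P/x) = -107.16 × 19/526.98 ≈ -3.864.
|E| ≈ 3.864 > 1, so demand is elastic.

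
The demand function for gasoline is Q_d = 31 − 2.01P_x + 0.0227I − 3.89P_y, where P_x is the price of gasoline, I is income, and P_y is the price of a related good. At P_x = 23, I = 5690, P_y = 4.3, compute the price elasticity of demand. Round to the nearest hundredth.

-0.48

At the given point, Q_d = 31 − 2.01(23) + 0.0227(5690) − 3.89(4.3) = 31 − 46.23 + 129.163 − 16.727 = 97.206.
∂Q_d/∂P_x = −2.01, so E_p = (−2.01)·(23/97.206) ≈ -0.48.
|E_p| < 1: demand is inelastic.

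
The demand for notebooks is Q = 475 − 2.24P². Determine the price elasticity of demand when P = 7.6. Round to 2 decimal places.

-0.75

At P = 7.6, Q = 345.6176.
dQ/dP = −2·2.24·P = −34.048.
Point elasticity E = (dQ/dP)·(P/Q) = -34.048 × 7.6/345.6176 ≈ -0.75.
|E| < 1, so demand is inelastic at this price.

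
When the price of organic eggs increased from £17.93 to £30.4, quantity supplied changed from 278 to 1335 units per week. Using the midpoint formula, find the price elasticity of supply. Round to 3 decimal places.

%ΔQ = (1335 − 278)/[(278 + 1335)/2] = 1057/806.5 ≈ 1.3106.
%Δp = (30.4 − 17.93)/[(17.93 + 30.4)/2] = 12.47/24.165 ≈ 0.5160.
Arc elasticity E = %ΔQ/%Δp ≈ 1.3106/0.5160 ≈ 2.540.
|E| > 1: supply is elastic over this range.

2.540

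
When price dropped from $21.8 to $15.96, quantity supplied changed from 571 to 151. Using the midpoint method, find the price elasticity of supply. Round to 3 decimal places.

3.761

%ΔQ = (151 − 571)/[(571 + 151)/2] = -420/361 ≈ -1.1634.
%Δp = (15.96 − 21.8)/[(21.8 + 15.96)/2] = -5.84/18.88 ≈ -0.3093.
Arc elasticity E = %ΔQ/%Δp ≈ -1.1634/-0.3093 ≈ 3.761.
|E| > 1: supply is elastic over this range.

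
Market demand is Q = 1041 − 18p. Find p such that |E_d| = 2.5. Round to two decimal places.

Set −bp/(a − bp) = −2.5 ⇒ bp = 2.5(a − bp) ⇒ bp(1+2.5) = 2.5·a.
p = 2.5·1041/(18·3.5) ≈ 41.31.

41.31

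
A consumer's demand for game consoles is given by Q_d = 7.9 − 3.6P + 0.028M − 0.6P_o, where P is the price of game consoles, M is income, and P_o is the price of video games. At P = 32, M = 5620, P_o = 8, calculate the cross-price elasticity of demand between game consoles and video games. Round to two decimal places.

-0.11

First evaluate Q_d: 7.9 − 3.6(32) + 0.028(5620) − 0.6(8) = 7.9 − 115.2 + 157.36 − 4.8 = 45.26.
∂Q_d/∂P_o = −0.6, so E_xy = -0.6·(8/45.26) ≈ -0.11.
E_xy < 0: the goods are complements.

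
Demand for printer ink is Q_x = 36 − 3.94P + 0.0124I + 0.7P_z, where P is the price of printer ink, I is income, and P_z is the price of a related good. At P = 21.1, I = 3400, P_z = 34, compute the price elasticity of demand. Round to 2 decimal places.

-4.42

First evaluate Q_x: 36 − 3.94(21.1) + 0.0124(3400) + 0.7(34) = 36 − 83.134 + 42.16 + 23.8 = 18.826.
∂Q_x/∂P = −3.94, so E_p = (−3.94)·(21.1/18.826) ≈ -4.42.
|E_p| > 1: demand is elastic.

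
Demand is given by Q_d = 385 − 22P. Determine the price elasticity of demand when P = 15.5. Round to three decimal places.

At P = 15.5, Q_d = 44.
dQ_d/dP = −22.
Point elasticity E = (dQ_d/dP)·(P/Q_d) = -22 × 15.5/44 ≈ -7.750.
|E| > 1, so demand is elastic at this price.

-7.750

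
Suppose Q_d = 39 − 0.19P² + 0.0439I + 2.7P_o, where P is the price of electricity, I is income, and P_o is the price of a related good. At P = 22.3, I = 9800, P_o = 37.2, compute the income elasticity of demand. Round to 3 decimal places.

At the given point, Q_d = 39 − 0.19(22.3)² + 0.0439(9800) + 2.7(37.2) = 39 − 94.4851 + 430.22 + 100.44 = 475.1749.
∂Q_d/∂I = +0.0439, so E_I = 0.0439·(9800/475.1749) ≈ 0.905.
E_I ∈ (0,1): normal good (necessity).

0.905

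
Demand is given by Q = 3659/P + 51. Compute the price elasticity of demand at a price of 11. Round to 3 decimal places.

-0.867

At P = 11, Q = 383.6364.
dQ/dP = −3659/P² = −30.2397.
Point elasticity E = (dQ/dP)·(P/Q) = -30.2397 × 11/383.6364 ≈ -0.867.
|E| < 1, so demand is inelastic at this price.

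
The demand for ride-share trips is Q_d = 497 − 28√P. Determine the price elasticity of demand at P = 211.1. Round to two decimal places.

-2.26

At P = 211.1, Q_d = 90.1801.
dQ_d/dP = −28/(2√P) = −28/(2·14.5293).
Point elasticity E = (dQ_d/dP)·(P/Q_d) = -0.9636 × 211.1/90.1801 ≈ -2.26.
|E| > 1, so demand is elastic at this price.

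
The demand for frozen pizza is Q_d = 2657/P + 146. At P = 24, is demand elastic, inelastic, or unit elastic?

At P = 24, Q_d = 256.7083.
dQ_d/dP = −2657/P² = −4.6128.
Point elasticity E = (dQ_d/dP)·(P/Q_d) = -4.6128 × 24/256.7083 ≈ -0.431.
|E| ≈ 0.431 < 1, so demand is inelastic.

inelastic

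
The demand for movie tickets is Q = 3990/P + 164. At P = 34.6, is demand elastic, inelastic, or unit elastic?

At P = 34.6, Q = 279.3179.
dQ/dP = −3990/P² = −3.3329.
Point elasticity E = (dQ/dP)·(P/Q) = -3.3329 × 34.6/279.3179 ≈ -0.413.
|E| ≈ 0.413 < 1, so demand is inelastic.

inelastic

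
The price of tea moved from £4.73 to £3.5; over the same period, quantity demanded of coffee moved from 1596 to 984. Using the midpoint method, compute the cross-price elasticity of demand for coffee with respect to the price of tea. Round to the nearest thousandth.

%ΔQ_x = (984 − 1596)/[(1596+984)/2] = -612/1290 ≈ -0.4744.
%ΔP_y = (3.5 − 4.73)/[(4.73+3.5)/2] ≈ -0.2989.
E_xy = -0.4744/-0.2989 ≈ 1.587.
E_xy > 0, so coffee and tea are substitutes.

1.587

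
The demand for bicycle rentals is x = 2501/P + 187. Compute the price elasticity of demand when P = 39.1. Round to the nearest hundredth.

At P = 39.1, x = 250.9642.
dx/dP = −2501/P² = −1.6359.
Point elasticity E = (dx/dP)·(P/x) = -1.6359 × 39.1/250.9642 ≈ -0.25.
|E| < 1, so demand is inelastic at this price.

-0.25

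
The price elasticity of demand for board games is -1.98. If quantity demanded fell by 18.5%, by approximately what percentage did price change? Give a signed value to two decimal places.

9.34

%ΔQ ≈ E × %ΔP ⇒ %ΔP = %ΔQ / E = (-18.5%)/(-1.98) ≈ 9.34%.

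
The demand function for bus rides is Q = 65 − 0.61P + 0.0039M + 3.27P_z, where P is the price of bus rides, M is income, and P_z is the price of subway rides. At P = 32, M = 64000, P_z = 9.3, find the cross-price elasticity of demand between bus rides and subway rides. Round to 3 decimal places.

At the given point, Q = 65 − 0.61(32) + 0.0039(64000) + 3.27(9.3) = 65 − 19.52 + 249.6 + 30.411 = 325.491.
∂Q/∂P_z = +3.27, so E_xy = 3.27·(9.3/325.491) ≈ 0.093.
E_xy > 0: the goods are substitutes.

0.093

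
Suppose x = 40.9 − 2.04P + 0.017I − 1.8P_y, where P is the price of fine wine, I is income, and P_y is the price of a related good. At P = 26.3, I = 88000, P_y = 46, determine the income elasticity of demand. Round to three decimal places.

Substituting, x = 40.9 − 2.04(26.3) + 0.017(88000) − 1.8(46) = 40.9 − 53.652 + 1496 − 82.8 = 1400.448.
∂x/∂I = +0.017, so E_I = 0.017·(88000/1400.448) ≈ 1.068.
E_I > 1: normal good (luxury).

1.068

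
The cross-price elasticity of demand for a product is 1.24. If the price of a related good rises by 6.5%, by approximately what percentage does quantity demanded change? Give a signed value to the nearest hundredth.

8.06

%ΔQ ≈ E × %ΔP_y = (1.24) × (6.5%) = 8.06%.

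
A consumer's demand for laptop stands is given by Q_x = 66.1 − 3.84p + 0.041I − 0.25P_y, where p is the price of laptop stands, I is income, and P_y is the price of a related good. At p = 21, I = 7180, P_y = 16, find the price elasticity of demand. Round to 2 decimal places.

-0.29

Substituting, Q_x = 66.1 − 3.84(21) + 0.041(7180) − 0.25(16) = 66.1 − 80.64 + 294.38 − 4 = 275.84.
∂Q_x/∂p = −3.84, so E_p = (−3.84)·(21/275.84) ≈ -0.29.
|E_p| < 1: demand is inelastic.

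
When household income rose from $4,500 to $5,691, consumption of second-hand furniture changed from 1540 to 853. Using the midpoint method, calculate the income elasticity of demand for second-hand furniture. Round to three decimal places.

-2.457

%ΔQ = (853 − 1540)/[(1540+853)/2] = -687/1196.5 ≈ -0.5742.
%ΔI = (5,691 − 4,500)/[(4,500+5,691)/2] = 1191/5095.5 ≈ 0.2337.
E_I = %ΔQ/%ΔI ≈ -2.457.
E_I < 0: inferior good.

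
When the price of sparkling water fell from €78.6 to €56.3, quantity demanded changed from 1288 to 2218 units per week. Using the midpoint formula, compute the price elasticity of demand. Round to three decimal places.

-1.605

%Δq = (2218 − 1288)/[(1288 + 2218)/2] = 930/1753 ≈ 0.5305.
%ΔP = (56.3 − 78.6)/[(78.6 + 56.3)/2] = -22.3/67.45 ≈ -0.3306.
Arc elasticity E = %Δq/%ΔP ≈ 0.5305/-0.3306 ≈ -1.605.
|E| > 1: demand is elastic over this range.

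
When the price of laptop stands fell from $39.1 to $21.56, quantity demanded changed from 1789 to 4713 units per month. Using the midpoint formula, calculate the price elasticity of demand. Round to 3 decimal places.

%ΔQ = (4713 − 1789)/[(1789 + 4713)/2] = 2924/3251 ≈ 0.8994.
%ΔP = (21.56 − 39.1)/[(39.1 + 21.56)/2] = -17.54/30.33 ≈ -0.5783.
Arc elasticity E = %ΔQ/%ΔP ≈ 0.8994/-0.5783 ≈ -1.555.
|E| > 1: demand is elastic over this range.

-1.555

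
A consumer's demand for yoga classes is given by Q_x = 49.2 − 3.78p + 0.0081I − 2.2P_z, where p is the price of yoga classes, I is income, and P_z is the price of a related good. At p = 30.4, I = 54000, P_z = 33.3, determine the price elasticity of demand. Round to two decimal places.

At the given point, Q_x = 49.2 − 3.78(30.4) + 0.0081(54000) − 2.2(33.3) = 49.2 − 114.912 + 437.4 − 73.26 = 298.428.
∂Q_x/∂p = −3.78, so E_p = (−3.78)·(30.4/298.428) ≈ -0.39.
|E_p| < 1: demand is inelastic.

-0.39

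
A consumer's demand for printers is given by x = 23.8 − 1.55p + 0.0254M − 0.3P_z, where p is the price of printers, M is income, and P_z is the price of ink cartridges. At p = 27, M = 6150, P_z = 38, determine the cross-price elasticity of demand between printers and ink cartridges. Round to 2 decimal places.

-0.09

x = 23.8 − 1.55(27) + 0.0254(6150) − 0.3(38) = 23.8 − 41.85 + 156.21 − 11.4 = 126.76.
∂x/∂P_z = −0.3, so E_xy = -0.3·(38/126.76) ≈ -0.09.
E_xy < 0: the goods are complements.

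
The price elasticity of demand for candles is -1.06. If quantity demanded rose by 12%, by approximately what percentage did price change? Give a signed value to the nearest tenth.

-11.3

%ΔQ ≈ E × %ΔP ⇒ %ΔP = %ΔQ / E = (12%)/(-1.06) ≈ -11.3%.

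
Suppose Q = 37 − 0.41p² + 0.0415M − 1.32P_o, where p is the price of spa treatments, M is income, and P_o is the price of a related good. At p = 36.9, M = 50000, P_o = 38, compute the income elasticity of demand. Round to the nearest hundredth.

1.38

Substituting, Q = 37 − 0.41(36.9)² + 0.0415(50000) − 1.32(38) = 37 − 558.2601 + 2075 − 50.16 = 1503.5799.
∂Q/∂M = +0.0415, so E_I = 0.0415·(50000/1503.5799) ≈ 1.38.
E_I > 1: normal good (luxury).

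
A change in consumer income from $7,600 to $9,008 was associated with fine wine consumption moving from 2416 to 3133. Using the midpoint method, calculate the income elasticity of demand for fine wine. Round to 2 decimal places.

1.52

%ΔQ = (3133 − 2416)/[(2416+3133)/2] = 717/2774.5 ≈ 0.2584.
%ΔM = (9,008 − 7,600)/[(7,600+9,008)/2] = 1408/8304 ≈ 0.1696.
E_I = %ΔQ/%ΔM ≈ 1.52.
E_I > 1: normal good (luxury).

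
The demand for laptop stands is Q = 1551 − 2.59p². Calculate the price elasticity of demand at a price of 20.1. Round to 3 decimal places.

At p = 20.1, Q = 504.6141.
dQ/dp = −2·2.59·p = −104.118.
Point elasticity E = (dQ/dp)·(p/Q) = -104.118 × 20.1/504.6141 ≈ -4.147.
|E| > 1, so demand is elastic at this price.

-4.147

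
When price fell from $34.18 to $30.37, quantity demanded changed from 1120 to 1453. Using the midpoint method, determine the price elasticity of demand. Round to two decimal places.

%ΔQ = (1453 − 1120)/[(1120 + 1453)/2] = 333/1286.5 ≈ 0.2588.
%ΔP = (30.37 − 34.18)/[(34.18 + 30.37)/2] = -3.81/32.275 ≈ -0.1180.
Arc elasticity E = %ΔQ/%ΔP ≈ 0.2588/-0.1180 ≈ -2.19.
|E| > 1: demand is elastic over this range.

-2.19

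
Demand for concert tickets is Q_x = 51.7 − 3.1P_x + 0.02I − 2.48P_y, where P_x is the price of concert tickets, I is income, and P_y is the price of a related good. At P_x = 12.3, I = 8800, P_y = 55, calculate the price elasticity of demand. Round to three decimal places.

-0.717

At the given point, Q_x = 51.7 − 3.1(12.3) + 0.02(8800) − 2.48(55) = 51.7 − 38.13 + 176 − 136.4 = 53.17.
∂Q_x/∂P_x = −3.1, so E_p = (−3.1)·(12.3/53.17) ≈ -0.717.
|E_p| < 1: demand is inelastic.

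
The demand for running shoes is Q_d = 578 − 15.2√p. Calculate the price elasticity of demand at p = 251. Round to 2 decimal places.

At p = 251, Q_d = 337.1867.
dQ_d/dp = −15.2/(2√p) = −15.2/(2·15.843).
Point elasticity E = (dQ_d/dp)·(p/Q_d) = -0.4797 × 251/337.1867 ≈ -0.36.
|E| < 1, so demand is inelastic at this price.

-0.36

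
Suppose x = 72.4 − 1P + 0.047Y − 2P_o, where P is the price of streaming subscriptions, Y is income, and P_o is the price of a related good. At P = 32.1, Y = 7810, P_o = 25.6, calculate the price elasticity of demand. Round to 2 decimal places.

-0.09

At the given point, x = 72.4 − 1(32.1) + 0.047(7810) − 2(25.6) = 72.4 − 32.1 + 367.07 − 51.2 = 356.17.
∂x/∂P = −1, so E_p = (−1)·(32.1/356.17) ≈ -0.09.
|E_p| < 1: demand is inelastic.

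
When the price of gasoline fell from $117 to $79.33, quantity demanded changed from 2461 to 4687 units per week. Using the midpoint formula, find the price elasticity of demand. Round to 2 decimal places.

%Δq = (4687 − 2461)/[(2461 + 4687)/2] = 2226/3574 ≈ 0.6228.
%Δp = (79.33 − 117)/[(117 + 79.33)/2] = -37.67/98.165 ≈ -0.3837.
Arc elasticity E = %Δq/%Δp ≈ 0.6228/-0.3837 ≈ -1.62.
|E| > 1: demand is elastic over this range.

-1.62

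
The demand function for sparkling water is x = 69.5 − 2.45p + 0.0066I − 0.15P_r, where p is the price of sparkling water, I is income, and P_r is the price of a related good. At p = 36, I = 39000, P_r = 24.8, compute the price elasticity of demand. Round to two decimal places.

-0.38

Evaluating quantity at (p, I, P_r) gives x = 69.5 − 2.45(36) + 0.0066(39000) − 0.15(24.8) = 69.5 − 88.2 + 257.4 − 3.72 = 234.98.
∂x/∂p = −2.45, so E_p = (−2.45)·(36/234.98) ≈ -0.38.
|E_p| < 1: demand is inelastic.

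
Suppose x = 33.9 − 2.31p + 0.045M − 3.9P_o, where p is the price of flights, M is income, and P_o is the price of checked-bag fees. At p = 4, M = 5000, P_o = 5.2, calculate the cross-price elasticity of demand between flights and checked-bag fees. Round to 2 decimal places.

First evaluate x: 33.9 − 2.31(4) + 0.045(5000) − 3.9(5.2) = 33.9 − 9.24 + 225 − 20.28 = 229.38.
∂x/∂P_o = −3.9, so E_xy = -3.9·(5.2/229.38) ≈ -0.09.
E_xy < 0: the goods are complements.

-0.09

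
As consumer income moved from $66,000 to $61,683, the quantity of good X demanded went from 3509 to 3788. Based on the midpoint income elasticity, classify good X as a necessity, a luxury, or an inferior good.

%ΔQ = (3788 − 3509)/[(3509+3788)/2] = 279/3648.5 ≈ 0.0765.
%ΔM = (61,683 − 66,000)/[(66,000+61,683)/2] = -4317/63841.5 ≈ -0.0676.
E_I = %ΔQ/%ΔM ≈ -1.131.
E_I < 0: inferior good.

inferior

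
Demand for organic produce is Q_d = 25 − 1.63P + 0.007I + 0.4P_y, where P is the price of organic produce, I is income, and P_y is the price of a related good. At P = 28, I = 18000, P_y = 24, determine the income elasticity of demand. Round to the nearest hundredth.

1.10

Evaluating quantity at (P, I, P_y) gives Q_d = 25 − 1.63(28) + 0.007(18000) + 0.4(24) = 25 − 45.64 + 126 + 9.6 = 114.96.
∂Q_d/∂I = +0.007, so E_I = 0.007·(18000/114.96) ≈ 1.10.
E_I > 1: normal good (luxury).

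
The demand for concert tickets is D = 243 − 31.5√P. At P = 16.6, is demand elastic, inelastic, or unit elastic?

inelastic

At P = 16.6, D = 114.6592.
dD/dP = −31.5/(2√P) = −31.5/(2·4.0743).
Point elasticity E = (dD/dP)·(P/D) = -3.8657 × 16.6/114.6592 ≈ -0.560.
|E| ≈ 0.560 < 1, so demand is inelastic.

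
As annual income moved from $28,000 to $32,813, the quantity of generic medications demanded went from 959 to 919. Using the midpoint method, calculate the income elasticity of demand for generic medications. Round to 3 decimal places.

-0.269

%ΔQ = (919 − 959)/[(959+919)/2] = -40/939 ≈ -0.0426.
%ΔY = (32,813 − 28,000)/[(28,000+32,813)/2] = 4813/30406.5 ≈ 0.1583.
E_I = %ΔQ/%ΔY ≈ -0.269.
E_I < 0: inferior good.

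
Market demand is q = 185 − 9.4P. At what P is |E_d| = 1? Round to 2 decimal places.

9.84

For linear demand q = a − bP, E = −bP/(a − bP). |E| = 1 ⇒ bP = a − bP ⇒ P = a/(2b).
P = 185/(2·9.4) ≈ 9.84.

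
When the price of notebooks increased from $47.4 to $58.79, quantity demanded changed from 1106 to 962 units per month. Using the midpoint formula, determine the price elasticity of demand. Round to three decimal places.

-0.649

%ΔQ = (962 − 1106)/[(1106 + 962)/2] = -144/1034 ≈ -0.1393.
%ΔP = (58.79 − 47.4)/[(47.4 + 58.79)/2] = 11.39/53.095 ≈ 0.2145.
Arc elasticity E = %ΔQ/%ΔP ≈ -0.1393/0.2145 ≈ -0.649.
|E| < 1: demand is inelastic over this range.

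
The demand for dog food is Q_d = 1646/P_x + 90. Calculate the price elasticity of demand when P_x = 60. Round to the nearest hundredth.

-0.23

At P_x = 60, Q_d = 117.4333.
dQ_d/dP_x = −1646/P_x² = −0.4572.
Point elasticity E = (dQ_d/dP_x)·(P_x/Q_d) = -0.4572 × 60/117.4333 ≈ -0.23.
|E| < 1, so demand is inelastic at this price.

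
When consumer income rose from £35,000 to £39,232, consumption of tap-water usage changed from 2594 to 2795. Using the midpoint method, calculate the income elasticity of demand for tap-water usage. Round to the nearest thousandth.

0.654

%ΔQ = (2795 − 2594)/[(2594+2795)/2] = 201/2694.5 ≈ 0.0746.
%ΔI = (39,232 − 35,000)/[(35,000+39,232)/2] = 4232/37116 ≈ 0.1140.
E_I = %ΔQ/%ΔI ≈ 0.654.
E_I ∈ (0,1): normal good (necessity).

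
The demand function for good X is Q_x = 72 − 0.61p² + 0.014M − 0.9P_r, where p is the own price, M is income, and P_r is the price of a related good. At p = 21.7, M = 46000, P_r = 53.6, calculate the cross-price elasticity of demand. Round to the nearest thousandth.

First evaluate Q_x: 72 − 0.61(21.7)² + 0.014(46000) − 0.9(53.6) = 72 − 287.2429 + 644 − 48.24 = 380.5171.
∂Q_x/∂P_r = −0.9, so E_xy = -0.9·(53.6/380.5171) ≈ -0.127.
E_xy < 0: the goods are complements.

-0.127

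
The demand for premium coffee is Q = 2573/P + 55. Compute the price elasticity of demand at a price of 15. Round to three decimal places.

At P = 15, Q = 226.5333.
dQ/dP = −2573/P² = −11.4356.
Point elasticity E = (dQ/dP)·(P/Q) = -11.4356 × 15/226.5333 ≈ -0.757.
|E| < 1, so demand is inelastic at this price.

-0.757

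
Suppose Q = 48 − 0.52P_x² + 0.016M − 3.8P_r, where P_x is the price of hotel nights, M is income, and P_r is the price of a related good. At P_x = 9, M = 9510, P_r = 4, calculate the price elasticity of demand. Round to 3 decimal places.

Q = 48 − 0.52(9)² + 0.016(9510) − 3.8(4) = 48 − 42.12 + 152.16 − 15.2 = 142.84.
∂Q/∂P_x = −2·0.52·P_x = -9.36, so E_p = -9.36·(9/142.84) ≈ -0.590.
|E_p| < 1: demand is inelastic.

-0.590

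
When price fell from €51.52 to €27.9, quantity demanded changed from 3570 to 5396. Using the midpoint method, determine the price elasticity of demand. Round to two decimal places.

%ΔQ = (5396 − 3570)/[(3570 + 5396)/2] = 1826/4483 ≈ 0.4073.
%ΔP = (27.9 − 51.52)/[(51.52 + 27.9)/2] = -23.62/39.71 ≈ -0.5948.
Arc elasticity E = %ΔQ/%ΔP ≈ 0.4073/-0.5948 ≈ -0.68.
|E| < 1: demand is inelastic over this range.

-0.68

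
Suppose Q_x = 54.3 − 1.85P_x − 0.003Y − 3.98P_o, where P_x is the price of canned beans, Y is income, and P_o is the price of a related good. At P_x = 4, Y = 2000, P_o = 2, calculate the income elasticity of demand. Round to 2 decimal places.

-0.18

Q_x = 54.3 − 1.85(4) − 0.003(2000) − 3.98(2) = 54.3 − 7.4 − 6 − 7.96 = 32.94.
∂Q_x/∂Y = −0.003, so E_I = -0.003·(2000/32.94) ≈ -0.18.
E_I < 0: inferior good.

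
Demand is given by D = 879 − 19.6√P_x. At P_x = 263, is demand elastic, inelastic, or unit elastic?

inelastic

At P_x = 263, D = 561.1414.
dD/dP_x = −19.6/(2√P_x) = −19.6/(2·16.2173).
Point elasticity E = (dD/dP_x)·(P_x/D) = -0.6043 × 263/561.1414 ≈ -0.283.
|E| ≈ 0.283 < 1, so demand is inelastic.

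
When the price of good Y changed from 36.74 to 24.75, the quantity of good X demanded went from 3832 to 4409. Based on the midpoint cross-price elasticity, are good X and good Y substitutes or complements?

%ΔQ_x = (4409 − 3832)/[(3832+4409)/2] = 577/4120.5 ≈ 0.1400.
%ΔP_y = (24.75 − 36.74)/[(36.74+24.75)/2] ≈ -0.3900.
E_xy = 0.1400/-0.3900 ≈ -0.359.
E_xy < 0, so the goods are complements.

complements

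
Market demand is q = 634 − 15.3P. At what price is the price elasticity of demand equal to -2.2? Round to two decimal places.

Set −bP/(a − bP) = −2.2 ⇒ bP = 2.2(a − bP) ⇒ bP(1+2.2) = 2.2·a.
P = 2.2·634/(15.3·3.2) ≈ 28.49.

28.49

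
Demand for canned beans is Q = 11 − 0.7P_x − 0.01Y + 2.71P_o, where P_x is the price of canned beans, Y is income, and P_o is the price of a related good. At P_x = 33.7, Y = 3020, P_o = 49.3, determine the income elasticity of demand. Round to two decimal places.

Substituting, Q = 11 − 0.7(33.7) − 0.01(3020) + 2.71(49.3) = 11 − 23.59 − 30.2 + 133.603 = 90.813.
∂Q/∂Y = −0.01, so E_I = -0.01·(3020/90.813) ≈ -0.33.
E_I < 0: inferior good.

-0.33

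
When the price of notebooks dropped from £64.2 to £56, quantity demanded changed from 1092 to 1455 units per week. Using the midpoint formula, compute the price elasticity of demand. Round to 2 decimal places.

%ΔQ = (1455 − 1092)/[(1092 + 1455)/2] = 363/1273.5 ≈ 0.2850.
%ΔP = (56 − 64.2)/[(64.2 + 56)/2] = -8.2/60.1 ≈ -0.1364.
Arc elasticity E = %ΔQ/%ΔP ≈ 0.2850/-0.1364 ≈ -2.09.
|E| > 1: demand is elastic over this range.

-2.09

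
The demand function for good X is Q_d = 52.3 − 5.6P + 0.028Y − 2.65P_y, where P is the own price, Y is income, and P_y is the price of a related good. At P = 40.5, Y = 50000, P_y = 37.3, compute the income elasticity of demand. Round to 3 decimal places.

Q_d = 52.3 − 5.6(40.5) + 0.028(50000) − 2.65(37.3) = 52.3 − 226.8 + 1400 − 98.845 = 1126.655.
∂Q_d/∂Y = +0.028, so E_I = 0.028·(50000/1126.655) ≈ 1.243.
E_I > 1: normal good (luxury).

1.243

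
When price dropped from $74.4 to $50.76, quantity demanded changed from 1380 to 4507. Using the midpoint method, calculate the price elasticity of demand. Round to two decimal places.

%ΔQ = (4507 − 1380)/[(1380 + 4507)/2] = 3127/2943.5 ≈ 1.0623.
%ΔP = (50.76 − 74.4)/[(74.4 + 50.76)/2] = -23.64/62.58 ≈ -0.3778.
Arc elasticity E = %ΔQ/%ΔP ≈ 1.0623/-0.3778 ≈ -2.81.
|E| > 1: demand is elastic over this range.

-2.81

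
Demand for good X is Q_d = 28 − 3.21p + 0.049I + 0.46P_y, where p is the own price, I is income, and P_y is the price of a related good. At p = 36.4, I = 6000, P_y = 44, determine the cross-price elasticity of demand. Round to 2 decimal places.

0.09

Evaluating quantity at (p, I, P_y) gives Q_d = 28 − 3.21(36.4) + 0.049(6000) + 0.46(44) = 28 − 116.844 + 294 + 20.24 = 225.396.
∂Q_d/∂P_y = +0.46, so E_xy = 0.46·(44/225.396) ≈ 0.09.
E_xy > 0: the goods are substitutes.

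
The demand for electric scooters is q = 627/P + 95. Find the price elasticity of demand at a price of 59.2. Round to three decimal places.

At P = 59.2, q = 105.5912.
dq/dP = −627/P² = −0.1789.
Point elasticity E = (dq/dP)·(P/q) = -0.1789 × 59.2/105.5912 ≈ -0.100.
|E| < 1, so demand is inelastic at this price.

-0.100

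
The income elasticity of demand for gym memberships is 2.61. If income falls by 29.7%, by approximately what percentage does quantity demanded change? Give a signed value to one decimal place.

%ΔQ ≈ E × %ΔI = (2.61) × (-29.7%) ≈ -77.5%.

-77.5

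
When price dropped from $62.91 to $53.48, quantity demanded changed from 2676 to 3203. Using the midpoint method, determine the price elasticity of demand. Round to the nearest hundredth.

%ΔQ = (3203 − 2676)/[(2676 + 3203)/2] = 527/2939.5 ≈ 0.1793.
%ΔP = (53.48 − 62.91)/[(62.91 + 53.48)/2] = -9.43/58.195 ≈ -0.1620.
Arc elasticity E = %ΔQ/%ΔP ≈ 0.1793/-0.1620 ≈ -1.11.
|E| > 1: demand is elastic over this range.

-1.11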